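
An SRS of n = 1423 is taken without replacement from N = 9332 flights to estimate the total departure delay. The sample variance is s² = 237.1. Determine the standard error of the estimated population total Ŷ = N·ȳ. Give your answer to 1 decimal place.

Var(Ŷ) = N²·Var(ȳ) = N²·(1 − n/N)·s²/n.
f = 1423/9332 = 0.15248607; Var(ȳ) = 0.84751393·237.1/1423 = 0.14121262.
Var(Ŷ) = 9332² · 0.14121262 = 1.2297674 × 10^7.
SE(Ŷ) = √(1.2297674 × 10^7) = 3506.8.

3506.8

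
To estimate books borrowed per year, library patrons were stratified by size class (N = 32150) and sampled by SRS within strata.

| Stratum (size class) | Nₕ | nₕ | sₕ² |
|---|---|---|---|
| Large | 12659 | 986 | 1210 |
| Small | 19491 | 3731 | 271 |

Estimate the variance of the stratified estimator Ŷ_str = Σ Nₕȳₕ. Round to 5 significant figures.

2.0365 × 10^8

Var(Ŷ_str) = Σₕ Nₕ²(1 − fₕ)sₕ²/nₕ.
Large: 12659²·(1 − 986/12659)·1210/986 = 1.8133863 × 10^8.
Small: 19491²·(1 − 3731/19491)·271/3731 = 2.2311788 × 10^7.
Sum = 2.0365042 × 10^8.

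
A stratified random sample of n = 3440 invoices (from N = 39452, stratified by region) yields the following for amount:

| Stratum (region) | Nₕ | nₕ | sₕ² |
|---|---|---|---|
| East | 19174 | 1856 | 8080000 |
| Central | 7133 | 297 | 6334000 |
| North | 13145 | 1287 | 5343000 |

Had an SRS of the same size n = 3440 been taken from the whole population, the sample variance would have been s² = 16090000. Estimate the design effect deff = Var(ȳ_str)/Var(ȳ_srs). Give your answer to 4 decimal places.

0.4714

Var(ȳ_str) = Σ Wₕ²(1−fₕ)sₕ²/nₕ with Wₕ = Nₕ/39452:
  East: (19174/39452)²·(1−1856/19174)·8080000/1856 = 928.76491
  Central: (7133/39452)²·(1−297/7133)·6334000/297 = 668.12518
  North: (13145/39452)²·(1−1287/13145)·5343000/1287 = 415.758
  → Var(ȳ_str) = 2012.6481.
Var(ȳ_srs) = (1 − 3440/39452)·16090000/3440 = 4269.4882.
deff = 2012.6481 / 4269.4882 = 0.4714.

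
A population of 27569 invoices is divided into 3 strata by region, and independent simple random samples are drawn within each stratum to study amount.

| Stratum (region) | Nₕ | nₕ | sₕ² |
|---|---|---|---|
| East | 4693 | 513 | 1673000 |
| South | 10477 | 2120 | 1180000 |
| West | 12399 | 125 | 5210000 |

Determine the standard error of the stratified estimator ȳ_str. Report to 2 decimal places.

Var(ȳ_str) = Σₕ Wₕ²(1 − fₕ)sₕ²/nₕ with Wₕ = Nₕ/N, N = 27569.
East: Wₕ = 0.17022743; term = 0.17022743²·(1 − 0.10931174)·1673000/513 = 84.171174.
South: Wₕ = 0.38002829; term = 0.38002829²·(1 − 0.20234800)·1180000/2120 = 64.119698.
West: Wₕ = 0.44974428; term = 0.44974428²·(1 − 0.01008146)·5210000/125 = 8345.6172.
Sum = 8493.9081.
SE = √(8493.9081) = 92.16.

92.16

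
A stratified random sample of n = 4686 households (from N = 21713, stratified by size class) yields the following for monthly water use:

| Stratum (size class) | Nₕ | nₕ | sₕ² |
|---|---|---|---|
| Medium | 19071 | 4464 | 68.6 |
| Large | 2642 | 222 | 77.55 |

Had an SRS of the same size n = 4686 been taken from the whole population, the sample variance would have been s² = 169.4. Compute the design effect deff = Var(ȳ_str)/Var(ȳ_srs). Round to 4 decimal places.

0.4874

Var(ȳ_str) = Σ Wₕ²(1−fₕ)sₕ²/nₕ with Wₕ = Nₕ/21713:
  Medium: (19071/21713)²·(1−4464/19071)·68.6/4464 = 0.0090801863
  Large: (2642/21713)²·(1−222/2642)·77.55/222 = 0.0047373704
  → Var(ȳ_str) = 0.013817557.
Var(ȳ_srs) = (1 − 4686/21713)·169.4/4686 = 0.028348457.
deff = 0.013817557 / 0.028348457 = 0.4874.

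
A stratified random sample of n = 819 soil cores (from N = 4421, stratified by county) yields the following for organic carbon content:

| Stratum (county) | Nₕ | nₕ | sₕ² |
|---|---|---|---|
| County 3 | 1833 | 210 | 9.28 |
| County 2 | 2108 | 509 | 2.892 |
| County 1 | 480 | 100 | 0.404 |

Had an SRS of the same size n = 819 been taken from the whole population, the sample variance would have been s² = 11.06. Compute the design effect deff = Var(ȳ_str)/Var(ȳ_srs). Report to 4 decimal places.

Var(ȳ_str) = Σ Wₕ²(1−fₕ)sₕ²/nₕ with Wₕ = Nₕ/4421:
  County 3: (1833/4421)²·(1−210/1833)·9.28/210 = 0.0067261823
  County 2: (2108/4421)²·(1−509/2108)·2.892/509 = 9.7984763 × 10^-4
  County 1: (480/4421)²·(1−100/480)·0.404/100 = 3.7702068 × 10^-5
  → Var(ȳ_str) = 0.007743732.
Var(ȳ_srs) = (1 − 819/4421)·11.06/819 = 0.011002577.
deff = 0.007743732 / 0.011002577 = 0.7038.

0.7038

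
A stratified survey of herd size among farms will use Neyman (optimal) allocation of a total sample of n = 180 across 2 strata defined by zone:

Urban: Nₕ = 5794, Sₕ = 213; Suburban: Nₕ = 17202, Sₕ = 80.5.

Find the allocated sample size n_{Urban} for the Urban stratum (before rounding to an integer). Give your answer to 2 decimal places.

Neyman allocation: nₕ = n·NₕSₕ / Σⱼ NⱼSⱼ.
Σ NⱼSⱼ = 5794·213 + 17202·80.5 = 2.618883 × 10^6.
n_{Urban} = 180·5794·213 / (2.618883 × 10^6) = 84.82.

84.82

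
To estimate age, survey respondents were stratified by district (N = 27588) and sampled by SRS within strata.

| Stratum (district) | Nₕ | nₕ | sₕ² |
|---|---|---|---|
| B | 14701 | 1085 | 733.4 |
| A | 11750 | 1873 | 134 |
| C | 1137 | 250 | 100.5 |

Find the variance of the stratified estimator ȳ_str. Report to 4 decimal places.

0.1892

Var(ȳ_str) = Σₕ Wₕ²(1 − fₕ)sₕ²/nₕ with Wₕ = Nₕ/N, N = 27588.
B: Wₕ = 0.53287661; term = 0.53287661²·(1 − 0.07380450)·733.4/1085 = 0.17777355.
A: Wₕ = 0.42590982; term = 0.42590982²·(1 − 0.15940426)·134/1873 = 0.010909115.
C: Wₕ = 0.04121357; term = 0.04121357²·(1 − 0.21987687)·100.5/250 = 5.3268406 × 10^-4.
Sum = 0.18921535.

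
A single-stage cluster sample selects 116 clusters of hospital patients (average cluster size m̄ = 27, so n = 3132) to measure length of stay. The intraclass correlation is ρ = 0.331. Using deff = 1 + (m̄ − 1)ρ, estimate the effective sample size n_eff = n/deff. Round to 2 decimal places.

deff = 1 + (27 − 1)·0.331 = 1 + 8.606 = 9.606.
n_eff = 3132 / 9.606 = 326.05.

326.05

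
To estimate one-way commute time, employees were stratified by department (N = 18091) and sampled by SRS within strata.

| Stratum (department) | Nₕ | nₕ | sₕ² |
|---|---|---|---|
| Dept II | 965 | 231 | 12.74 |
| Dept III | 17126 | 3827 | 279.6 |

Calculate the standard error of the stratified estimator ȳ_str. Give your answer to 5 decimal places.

0.22575

Var(ȳ_str) = Σₕ Wₕ²(1 − fₕ)sₕ²/nₕ with Wₕ = Nₕ/N, N = 18091.
Dept II: Wₕ = 0.05334144; term = 0.05334144²·(1 − 0.23937824)·12.74/231 = 1.1935914 × 10^-4.
Dept III: Wₕ = 0.94665856; term = 0.94665856²·(1 − 0.22346140)·279.6/3827 = 0.050842686.
Sum = 0.050962045.
SE = √(0.050962045) = 0.22575.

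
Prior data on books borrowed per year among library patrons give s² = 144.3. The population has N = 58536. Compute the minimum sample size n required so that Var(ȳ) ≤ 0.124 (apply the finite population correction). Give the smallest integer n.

Without fpc, n₀ = s²/D = 144.3/0.124 = 1163.7097.
With fpc, (1 − n/N)·s²/n ≤ D requires n ≥ n₀/(1 + n₀/N) = 1163.7097/(1 + 1163.7097/58536) = 1141.0258.
Rounding up, n = 1142.

1142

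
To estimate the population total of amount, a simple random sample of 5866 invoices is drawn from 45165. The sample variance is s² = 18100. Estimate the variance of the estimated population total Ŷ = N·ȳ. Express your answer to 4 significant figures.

Var(Ŷ) = N²·Var(ȳ) = N²·(1 − n/N)·s²/n.
f = 5866/45165 = 0.12987933; Var(ȳ) = 0.87012067·18100/5866 = 2.6848251.
Var(Ŷ) = 45165² · 2.6848251 = 5.4767136 × 10^9.

5.477 × 10^9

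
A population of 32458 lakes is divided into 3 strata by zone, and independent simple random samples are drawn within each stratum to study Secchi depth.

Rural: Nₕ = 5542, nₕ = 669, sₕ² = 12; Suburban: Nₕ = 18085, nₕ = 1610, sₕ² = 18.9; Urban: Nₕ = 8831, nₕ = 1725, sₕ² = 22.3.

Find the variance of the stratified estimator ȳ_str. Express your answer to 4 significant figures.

0.004550

Var(ȳ_str) = Σₕ Wₕ²(1 − fₕ)sₕ²/nₕ with Wₕ = Nₕ/N, N = 32458.
Rural: Wₕ = 0.17074373; term = 0.17074373²·(1 − 0.12071454)·12/669 = 4.5980591 × 10^-4.
Suburban: Wₕ = 0.55718159; term = 0.55718159²·(1 − 0.08902405)·18.9/1610 = 0.0033199868.
Urban: Wₕ = 0.27207468; term = 0.27207468²·(1 − 0.19533462)·22.3/1725 = 7.7002946 × 10^-4.
Sum = 0.0045498222.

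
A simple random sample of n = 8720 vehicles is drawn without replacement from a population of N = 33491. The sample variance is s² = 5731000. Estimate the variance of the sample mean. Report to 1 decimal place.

Under SRS without replacement, Var(ȳ) = (1 − f)·s²/n with f = n/N = 8720/33491 = 0.26036846.
Var(ȳ) = (1 − 0.26036846)·5731000/8720 = 0.73963154·657.22477 = 486.10417.

486.1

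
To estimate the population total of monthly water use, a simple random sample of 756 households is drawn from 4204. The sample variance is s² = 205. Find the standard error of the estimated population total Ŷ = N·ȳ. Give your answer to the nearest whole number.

1983

Var(Ŷ) = N²·Var(ȳ) = N²·(1 − n/N)·s²/n.
f = 756/4204 = 0.17982873; Var(ȳ) = 0.82017127·205/756 = 0.22240094.
Var(Ŷ) = 4204² · 0.22240094 = 3.9306288 × 10^6.
SE(Ŷ) = √(3.9306288 × 10^6) = 1983.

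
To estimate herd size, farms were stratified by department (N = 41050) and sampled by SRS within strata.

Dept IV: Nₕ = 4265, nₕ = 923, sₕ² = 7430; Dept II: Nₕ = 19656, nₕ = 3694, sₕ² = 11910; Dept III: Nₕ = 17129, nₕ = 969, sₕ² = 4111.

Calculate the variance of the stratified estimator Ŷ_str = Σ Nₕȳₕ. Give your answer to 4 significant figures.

2.301 × 10^9

Var(Ŷ_str) = Σₕ Nₕ²(1 − fₕ)sₕ²/nₕ.
Dept IV: 4265²·(1 − 923/4265)·7430/923 = 1.1473941 × 10^8.
Dept II: 19656²·(1 − 3694/19656)·11910/3694 = 1.0115732 × 10^9.
Dept III: 17129²·(1 − 969/17129)·4111/969 = 1.1743487 × 10^9.
Sum = 2.3006613 × 10^9.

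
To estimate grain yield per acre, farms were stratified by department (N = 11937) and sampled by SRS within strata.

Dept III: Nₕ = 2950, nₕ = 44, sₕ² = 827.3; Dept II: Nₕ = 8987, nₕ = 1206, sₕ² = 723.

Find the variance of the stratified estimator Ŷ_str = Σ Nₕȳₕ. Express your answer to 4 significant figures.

Var(Ŷ_str) = Σₕ Nₕ²(1 − fₕ)sₕ²/nₕ.
Dept III: 2950²·(1 − 44/2950)·827.3/44 = 1.6118624 × 10^8.
Dept II: 8987²·(1 − 1206/8987)·723/1206 = 4.1921918 × 10^7.
Sum = 2.0310816 × 10^8.

2.031 × 10^8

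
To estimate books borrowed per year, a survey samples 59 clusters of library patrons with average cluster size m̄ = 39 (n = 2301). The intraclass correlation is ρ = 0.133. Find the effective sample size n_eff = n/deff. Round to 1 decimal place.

380.1

deff = 1 + (39 − 1)·0.133 = 1 + 5.054 = 6.054.
n_eff = 2301 / 6.054 = 380.1.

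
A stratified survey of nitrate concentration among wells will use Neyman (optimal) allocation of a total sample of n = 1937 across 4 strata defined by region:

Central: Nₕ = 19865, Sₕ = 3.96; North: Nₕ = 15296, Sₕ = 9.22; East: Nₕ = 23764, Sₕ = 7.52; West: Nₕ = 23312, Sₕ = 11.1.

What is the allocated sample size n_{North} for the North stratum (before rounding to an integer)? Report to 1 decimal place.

Neyman allocation: nₕ = n·NₕSₕ / Σⱼ NⱼSⱼ.
Σ NⱼSⱼ = 19865·3.96 + 15296·9.22 + 23764·7.52 + 23312·11.1 = 657163.
n_{North} = 1937·15296·9.22 / 657163 = 415.7.

415.7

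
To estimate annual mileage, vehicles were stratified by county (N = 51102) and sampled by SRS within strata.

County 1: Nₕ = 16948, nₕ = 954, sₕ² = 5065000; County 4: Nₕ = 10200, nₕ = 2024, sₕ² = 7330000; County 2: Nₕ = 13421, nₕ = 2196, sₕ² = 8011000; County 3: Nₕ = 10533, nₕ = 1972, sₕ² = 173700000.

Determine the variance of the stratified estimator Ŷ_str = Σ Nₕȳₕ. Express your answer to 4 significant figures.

Var(Ŷ_str) = Σₕ Nₕ²(1 − fₕ)sₕ²/nₕ.
County 1: 16948²·(1 − 954/16948)·5065000/954 = 1.4391519 × 10^12.
County 4: 10200²·(1 − 2024/10200)·7330000/2024 = 3.0201918 × 10^11.
County 2: 13421²·(1 − 2196/13421)·8011000/2196 = 5.495733 × 10^11.
County 3: 10533²·(1 − 1972/10533)·173700000/1972 = 7.9427243 × 10^12.
Sum = 1.0233469 × 10^13.

1.023 × 10^13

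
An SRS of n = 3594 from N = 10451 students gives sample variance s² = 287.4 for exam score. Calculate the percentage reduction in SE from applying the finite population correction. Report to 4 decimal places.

18.9994

f = n/N = 3594/10451 = 0.34389054.
SE_no-fpc = √(s²/n) = 0.28278368; SE_fpc = √((1−f)s²/n) = 0.22905643.
Ratio = √(1−f) = 0.81000584. Reduction = 100·(1 − 0.81000584) = 18.9994%.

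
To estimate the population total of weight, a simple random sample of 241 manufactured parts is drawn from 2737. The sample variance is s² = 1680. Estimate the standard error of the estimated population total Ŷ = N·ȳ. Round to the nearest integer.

Var(Ŷ) = N²·Var(ȳ) = N²·(1 − n/N)·s²/n.
f = 241/2737 = 0.08805261; Var(ȳ) = 0.91194739·1680/241 = 6.3571436.
Var(Ŷ) = 2737² · 6.3571436 = 4.7622437 × 10^7.
SE(Ŷ) = √(4.7622437 × 10^7) = 6901.

6901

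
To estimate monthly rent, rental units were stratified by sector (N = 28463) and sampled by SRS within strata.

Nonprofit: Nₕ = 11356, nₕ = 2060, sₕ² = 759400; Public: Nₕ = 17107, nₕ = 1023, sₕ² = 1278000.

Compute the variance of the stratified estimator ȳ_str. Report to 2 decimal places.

472.32

Var(ȳ_str) = Σₕ Wₕ²(1 − fₕ)sₕ²/nₕ with Wₕ = Nₕ/N, N = 28463.
Nonprofit: Wₕ = 0.39897411; term = 0.39897411²·(1 − 0.18140190)·759400/2060 = 48.035634.
Public: Wₕ = 0.60102589; term = 0.60102589²·(1 − 0.05980008)·1278000/1023 = 424.28902.
Sum = 472.32465.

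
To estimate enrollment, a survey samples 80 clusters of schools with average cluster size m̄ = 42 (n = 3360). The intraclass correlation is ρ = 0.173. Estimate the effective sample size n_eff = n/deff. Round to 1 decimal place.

415.2

deff = 1 + (42 − 1)·0.173 = 1 + 7.093 = 8.093.
n_eff = 3360 / 8.093 = 415.2.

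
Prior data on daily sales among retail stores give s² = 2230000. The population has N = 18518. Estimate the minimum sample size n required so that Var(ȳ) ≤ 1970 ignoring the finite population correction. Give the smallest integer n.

Without fpc, n₀ = s²/D = 2230000/1970 = 1131.9797.
Rounding up, n = 1132.

1132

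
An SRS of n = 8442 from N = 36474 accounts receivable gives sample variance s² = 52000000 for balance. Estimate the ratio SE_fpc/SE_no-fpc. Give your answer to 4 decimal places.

0.8767

f = n/N = 8442/36474 = 0.23145254.
SE_no-fpc = √(s²/n) = 78.483615; SE_fpc = √((1−f)s²/n) = 68.804104.
Ratio = √(1−f) = 0.87666839.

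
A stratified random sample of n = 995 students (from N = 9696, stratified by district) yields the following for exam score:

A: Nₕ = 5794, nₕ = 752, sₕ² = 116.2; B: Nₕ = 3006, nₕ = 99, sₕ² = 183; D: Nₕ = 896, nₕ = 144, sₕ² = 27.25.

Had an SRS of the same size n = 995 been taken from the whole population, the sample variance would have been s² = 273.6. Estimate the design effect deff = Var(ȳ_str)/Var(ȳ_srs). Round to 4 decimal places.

Var(ȳ_str) = Σ Wₕ²(1−fₕ)sₕ²/nₕ with Wₕ = Nₕ/9696:
  A: (5794/9696)²·(1−752/5794)·116.2/752 = 0.048015826
  B: (3006/9696)²·(1−99/3006)·183/99 = 0.17181643
  D: (896/9696)²·(1−144/896)·27.25/144 = 0.0013562653
  → Var(ȳ_str) = 0.22118852.
Var(ȳ_srs) = (1 − 995/9696)·273.6/995 = 0.24675705.
deff = 0.22118852 / 0.24675705 = 0.8964.

0.8964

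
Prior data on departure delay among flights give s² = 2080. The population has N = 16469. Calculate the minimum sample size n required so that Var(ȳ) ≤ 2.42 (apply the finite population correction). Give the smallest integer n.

Without fpc, n₀ = s²/D = 2080/2.42 = 859.5041.
With fpc, (1 − n/N)·s²/n ≤ D requires n ≥ n₀/(1 + n₀/N) = 859.5041/(1 + 859.5041/16469) = 816.8722.
Rounding up, n = 817.

817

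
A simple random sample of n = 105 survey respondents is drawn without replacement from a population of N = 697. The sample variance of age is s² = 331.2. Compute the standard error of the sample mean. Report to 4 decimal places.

1.6368

Under SRS without replacement, Var(ȳ) = (1 − f)·s²/n with f = n/N = 105/697 = 0.15064562.
Var(ȳ) = (1 − 0.15064562)·331.2/105 = 0.84935438·3.1542857 = 2.6791064.
SE(ȳ) = √(2.6791064) = 1.6368.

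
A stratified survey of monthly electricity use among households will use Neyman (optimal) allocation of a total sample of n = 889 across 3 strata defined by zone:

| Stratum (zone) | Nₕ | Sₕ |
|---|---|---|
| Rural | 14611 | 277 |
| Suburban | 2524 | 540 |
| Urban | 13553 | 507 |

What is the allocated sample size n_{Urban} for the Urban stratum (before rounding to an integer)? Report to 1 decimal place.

Neyman allocation: nₕ = n·NₕSₕ / Σⱼ NⱼSⱼ.
Σ NⱼSⱼ = 14611·277 + 2524·540 + 13553·507 = 1.2281578 × 10^7.
n_{Urban} = 889·13553·507 / (1.2281578 × 10^7) = 497.4.

497.4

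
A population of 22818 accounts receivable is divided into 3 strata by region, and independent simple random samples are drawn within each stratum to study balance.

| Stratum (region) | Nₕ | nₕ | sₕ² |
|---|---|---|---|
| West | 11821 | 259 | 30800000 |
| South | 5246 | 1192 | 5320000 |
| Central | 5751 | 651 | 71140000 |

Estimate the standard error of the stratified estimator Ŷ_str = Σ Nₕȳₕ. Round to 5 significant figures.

Var(Ŷ_str) = Σₕ Nₕ²(1 − fₕ)sₕ²/nₕ.
West: 11821²·(1 − 259/11821)·30800000/259 = 1.6253172 × 10^13.
South: 5246²·(1 − 1192/5246)·5320000/1192 = 9.4917744 × 10^10.
Central: 5751²·(1 − 651/5751)·71140000/651 = 3.2051357 × 10^12.
Sum = 1.9553225 × 10^13.
SE = √(1.9553225 × 10^13) = 4.4219 × 10^6.

4.4219 × 10^6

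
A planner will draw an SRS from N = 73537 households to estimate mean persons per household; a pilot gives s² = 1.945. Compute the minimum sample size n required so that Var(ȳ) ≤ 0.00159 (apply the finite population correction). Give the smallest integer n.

1204

Without fpc, n₀ = s²/D = 1.945/0.00159 = 1223.2704.
With fpc, (1 − n/N)·s²/n ≤ D requires n ≥ n₀/(1 + n₀/N) = 1223.2704/(1 + 1223.2704/73537) = 1203.2545.
Rounding up, n = 1204.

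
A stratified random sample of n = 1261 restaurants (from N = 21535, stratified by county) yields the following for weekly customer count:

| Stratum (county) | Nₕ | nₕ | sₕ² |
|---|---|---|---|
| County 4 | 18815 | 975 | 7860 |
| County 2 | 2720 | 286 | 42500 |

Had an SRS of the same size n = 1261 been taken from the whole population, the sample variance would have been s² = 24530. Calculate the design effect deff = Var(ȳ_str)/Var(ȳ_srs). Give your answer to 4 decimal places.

Var(ȳ_str) = Σ Wₕ²(1−fₕ)sₕ²/nₕ with Wₕ = Nₕ/21535:
  County 4: (18815/21535)²·(1−975/18815)·7860/975 = 5.8348172
  County 2: (2720/21535)²·(1−286/2720)·42500/286 = 2.1214003
  → Var(ȳ_str) = 7.9562175.
Var(ȳ_srs) = (1 − 1261/21535)·24530/1261 = 18.313739.
deff = 7.9562175 / 18.313739 = 0.4344.

0.4344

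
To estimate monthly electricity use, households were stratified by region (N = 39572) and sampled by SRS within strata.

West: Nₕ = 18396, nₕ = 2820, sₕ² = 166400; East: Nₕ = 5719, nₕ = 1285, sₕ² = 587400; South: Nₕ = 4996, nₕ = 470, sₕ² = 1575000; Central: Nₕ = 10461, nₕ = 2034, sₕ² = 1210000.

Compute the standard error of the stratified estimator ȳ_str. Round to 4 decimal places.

10.0039

Var(ȳ_str) = Σₕ Wₕ²(1 − fₕ)sₕ²/nₕ with Wₕ = Nₕ/N, N = 39572.
West: Wₕ = 0.46487415; term = 0.46487415²·(1 − 0.15329419)·166400/2820 = 10.797111.
East: Wₕ = 0.14452138; term = 0.14452138²·(1 − 0.22468963)·587400/1285 = 7.4023668.
South: Wₕ = 0.12625088; term = 0.12625088²·(1 − 0.09407526)·1575000/470 = 48.388669.
Central: Wₕ = 0.26435358; term = 0.26435358²·(1 − 0.19443648)·1210000/2034 = 33.489188.
Sum = 100.07733.
SE = √(100.07733) = 10.0039.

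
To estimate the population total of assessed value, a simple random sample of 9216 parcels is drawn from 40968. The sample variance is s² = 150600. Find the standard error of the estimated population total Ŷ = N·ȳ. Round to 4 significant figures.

145800

Var(Ŷ) = N²·Var(ȳ) = N²·(1 − n/N)·s²/n.
f = 9216/40968 = 0.22495606; Var(ȳ) = 0.77504394·150600/9216 = 12.665106.
Var(Ŷ) = 40968² · 12.665106 = 2.1256823 × 10^10.
SE(Ŷ) = √(2.1256823 × 10^10) = 145800.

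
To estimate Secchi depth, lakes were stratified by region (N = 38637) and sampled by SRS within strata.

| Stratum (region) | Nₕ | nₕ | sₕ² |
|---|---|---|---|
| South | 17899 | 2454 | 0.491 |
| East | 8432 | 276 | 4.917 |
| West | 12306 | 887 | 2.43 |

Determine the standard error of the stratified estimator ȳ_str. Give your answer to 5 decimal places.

0.03340

Var(ȳ_str) = Σₕ Wₕ²(1 − fₕ)sₕ²/nₕ with Wₕ = Nₕ/N, N = 38637.
South: Wₕ = 0.46326061; term = 0.46326061²·(1 − 0.13710263)·0.491/2454 = 3.7052441 × 10^-5.
East: Wₕ = 0.21823641; term = 0.21823641²·(1 − 0.03273245)·4.917/276 = 8.2071457 × 10^-4.
West: Wₕ = 0.31850299; term = 0.31850299²·(1 − 0.07207866)·2.43/887 = 2.5788189 × 10^-4.
Sum = 0.0011156489.
SE = √(0.0011156489) = 0.03340.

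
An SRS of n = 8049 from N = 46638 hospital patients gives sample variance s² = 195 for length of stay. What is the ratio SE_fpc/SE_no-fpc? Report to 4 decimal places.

0.9096

f = n/N = 8049/46638 = 0.17258459.
SE_no-fpc = √(s²/n) = 0.155649; SE_fpc = √((1−f)s²/n) = 0.14158203.
Ratio = √(1−f) = 0.90962378.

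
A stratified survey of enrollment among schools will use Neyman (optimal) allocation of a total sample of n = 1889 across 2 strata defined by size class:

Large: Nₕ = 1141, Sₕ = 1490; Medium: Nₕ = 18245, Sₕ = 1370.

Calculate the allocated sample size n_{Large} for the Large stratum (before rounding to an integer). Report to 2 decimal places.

Neyman allocation: nₕ = n·NₕSₕ / Σⱼ NⱼSⱼ.
Σ NⱼSⱼ = 1141·1490 + 18245·1370 = 2.669574 × 10^7.
n_{Large} = 1889·1141·1490 / (2.669574 × 10^7) = 120.30.

120.30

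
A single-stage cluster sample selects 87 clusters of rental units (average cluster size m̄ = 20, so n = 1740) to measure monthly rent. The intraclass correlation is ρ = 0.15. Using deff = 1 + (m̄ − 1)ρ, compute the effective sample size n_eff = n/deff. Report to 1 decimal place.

deff = 1 + (20 − 1)·0.15 = 1 + 2.85 = 3.85.
n_eff = 1740 / 3.85 = 451.9.

451.9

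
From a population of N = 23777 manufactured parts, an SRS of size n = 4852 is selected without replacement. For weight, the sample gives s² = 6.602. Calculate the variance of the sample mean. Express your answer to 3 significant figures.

0.00108

Under SRS without replacement, Var(ȳ) = (1 − f)·s²/n with f = n/N = 4852/23777 = 0.20406275.
Var(ȳ) = (1 − 0.20406275)·6.602/4852 = 0.79593725·0.001360676 = 0.0010830127.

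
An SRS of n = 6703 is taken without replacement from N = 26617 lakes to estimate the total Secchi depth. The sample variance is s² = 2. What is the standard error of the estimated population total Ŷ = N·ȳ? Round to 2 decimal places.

397.68

Var(Ŷ) = N²·Var(ȳ) = N²·(1 − n/N)·s²/n.
f = 6703/26617 = 0.25183154; Var(ȳ) = 0.74816846·2/6703 = 2.2323391 × 10^-4.
Var(Ŷ) = 26617² · (2.2323391 × 10^-4) = 158153.34.
SE(Ŷ) = √(158153.34) = 397.68.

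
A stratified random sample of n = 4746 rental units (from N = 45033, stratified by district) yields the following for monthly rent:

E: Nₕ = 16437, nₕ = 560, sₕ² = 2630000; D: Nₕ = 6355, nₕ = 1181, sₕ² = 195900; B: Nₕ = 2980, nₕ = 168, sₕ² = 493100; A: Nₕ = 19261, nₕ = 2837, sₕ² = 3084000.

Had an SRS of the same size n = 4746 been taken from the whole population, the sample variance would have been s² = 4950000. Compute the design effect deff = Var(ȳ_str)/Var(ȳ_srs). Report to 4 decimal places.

Var(ȳ_str) = Σ Wₕ²(1−fₕ)sₕ²/nₕ with Wₕ = Nₕ/45033:
  E: (16437/45033)²·(1−560/16437)·2630000/560 = 604.36174
  D: (6355/45033)²·(1−1181/6355)·195900/1181 = 2.6894579
  B: (2980/45033)²·(1−168/2980)·493100/168 = 12.128177
  A: (19261/45033)²·(1−2837/19261)·3084000/2837 = 169.57079
  → Var(ȳ_str) = 788.75016.
Var(ȳ_srs) = (1 − 4746/45033)·4950000/4746 = 933.06417.
deff = 788.75016 / 933.06417 = 0.8453.

0.8453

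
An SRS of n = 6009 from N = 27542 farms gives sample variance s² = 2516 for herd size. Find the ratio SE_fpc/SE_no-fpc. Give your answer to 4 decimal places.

f = n/N = 6009/27542 = 0.21817588.
SE_no-fpc = √(s²/n) = 0.6470744; SE_fpc = √((1−f)s²/n) = 0.57214848.
Ratio = √(1−f) = 0.88420819.

0.8842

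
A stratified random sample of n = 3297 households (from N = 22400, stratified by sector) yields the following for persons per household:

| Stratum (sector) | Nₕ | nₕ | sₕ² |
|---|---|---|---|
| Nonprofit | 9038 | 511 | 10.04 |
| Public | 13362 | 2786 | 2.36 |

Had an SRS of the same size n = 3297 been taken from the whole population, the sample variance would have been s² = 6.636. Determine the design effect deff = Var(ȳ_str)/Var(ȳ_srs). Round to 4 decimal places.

Var(ȳ_str) = Σ Wₕ²(1−fₕ)sₕ²/nₕ with Wₕ = Nₕ/22400:
  Nonprofit: (9038/22400)²·(1−511/9038)·10.04/511 = 0.0030177647
  Public: (13362/22400)²·(1−2786/13362)·2.36/2786 = 2.3857656 × 10^-4
  → Var(ȳ_str) = 0.0032563413.
Var(ȳ_srs) = (1 − 3297/22400)·6.636/3297 = 0.0017164889.
deff = 0.0032563413 / 0.0017164889 = 1.8971.

1.8971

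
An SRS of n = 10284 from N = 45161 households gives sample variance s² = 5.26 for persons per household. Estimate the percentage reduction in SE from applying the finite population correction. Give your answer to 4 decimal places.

12.1205

f = n/N = 10284/45161 = 0.22771861.
SE_no-fpc = √(s²/n) = 0.022615794; SE_fpc = √((1−f)s²/n) = 0.019874656.
Ratio = √(1−f) = 0.87879542. Reduction = 100·(1 − 0.87879542) = 12.1205%.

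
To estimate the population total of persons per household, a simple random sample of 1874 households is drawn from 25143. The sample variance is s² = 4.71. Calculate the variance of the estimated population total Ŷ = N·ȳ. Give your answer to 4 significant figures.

1.470 × 10^6

Var(Ŷ) = N²·Var(ȳ) = N²·(1 − n/N)·s²/n.
f = 1874/25143 = 0.07453367; Var(ȳ) = 0.92546633·4.71/1874 = 0.002326012.
Var(Ŷ) = 25143² · 0.002326012 = 1.4704361 × 10^6.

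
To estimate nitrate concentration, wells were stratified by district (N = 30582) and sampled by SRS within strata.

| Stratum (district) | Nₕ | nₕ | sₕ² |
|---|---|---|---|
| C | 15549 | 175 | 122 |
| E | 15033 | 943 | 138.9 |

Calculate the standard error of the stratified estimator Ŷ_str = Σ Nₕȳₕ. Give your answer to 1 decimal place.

Var(Ŷ_str) = Σₕ Nₕ²(1 − fₕ)sₕ²/nₕ.
C: 15549²·(1 − 175/15549)·122/175 = 1.6665223 × 10^8.
E: 15033²·(1 − 943/15033)·138.9/943 = 3.1199469 × 10^7.
Sum = 1.978517 × 10^8.
SE = √(1.978517 × 10^8) = 14066.0.

14066.0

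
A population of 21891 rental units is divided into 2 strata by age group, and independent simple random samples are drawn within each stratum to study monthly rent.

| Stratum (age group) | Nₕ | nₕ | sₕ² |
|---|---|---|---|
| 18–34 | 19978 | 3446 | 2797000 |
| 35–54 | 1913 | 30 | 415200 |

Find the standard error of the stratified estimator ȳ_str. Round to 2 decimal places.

25.76

Var(ȳ_str) = Σₕ Wₕ²(1 − fₕ)sₕ²/nₕ with Wₕ = Nₕ/N, N = 21891.
18–34: Wₕ = 0.91261249; term = 0.91261249²·(1 − 0.17248974)·2797000/3446 = 559.4012.
35–54: Wₕ = 0.08738751; term = 0.08738751²·(1 − 0.01568217)·415200/30 = 104.03277.
Sum = 663.43397.
SE = √(663.43397) = 25.76.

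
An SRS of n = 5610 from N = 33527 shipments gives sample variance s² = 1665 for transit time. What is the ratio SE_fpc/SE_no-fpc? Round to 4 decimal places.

f = n/N = 5610/33527 = 0.16732783.
SE_no-fpc = √(s²/n) = 0.54478569; SE_fpc = √((1−f)s²/n) = 0.49712169.
Ratio = √(1−f) = 0.91250873.

0.9125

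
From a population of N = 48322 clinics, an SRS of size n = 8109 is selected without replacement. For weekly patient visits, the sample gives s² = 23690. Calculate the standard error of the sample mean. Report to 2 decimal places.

Under SRS without replacement, Var(ȳ) = (1 − f)·s²/n with f = n/N = 8109/48322 = 0.16781176.
Var(ȳ) = (1 − 0.16781176)·23690/8109 = 0.83218824·2.9214453 = 2.4311924.
SE(ȳ) = √(2.4311924) = 1.56.

1.56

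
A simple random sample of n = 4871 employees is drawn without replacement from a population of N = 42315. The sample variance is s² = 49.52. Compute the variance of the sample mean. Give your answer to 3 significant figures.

Under SRS without replacement, Var(ȳ) = (1 − f)·s²/n with f = n/N = 4871/42315 = 0.11511284.
Var(ȳ) = (1 − 0.11511284)·49.52/4871 = 0.88488716·0.01016629 = 0.0089960197.

0.00900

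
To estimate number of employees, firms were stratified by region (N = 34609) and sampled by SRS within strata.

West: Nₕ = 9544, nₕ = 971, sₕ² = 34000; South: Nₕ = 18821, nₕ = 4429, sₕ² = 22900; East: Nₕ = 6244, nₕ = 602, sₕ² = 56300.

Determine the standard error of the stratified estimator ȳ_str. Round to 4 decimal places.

2.5123

Var(ȳ_str) = Σₕ Wₕ²(1 − fₕ)sₕ²/nₕ with Wₕ = Nₕ/N, N = 34609.
West: Wₕ = 0.27576642; term = 0.27576642²·(1 − 0.10173931)·34000/971 = 2.39191.
South: Wₕ = 0.54381808; term = 0.54381808²·(1 − 0.23532225)·22900/4429 = 1.169272.
East: Wₕ = 0.18041550; term = 0.18041550²·(1 − 0.09641256)·56300/602 = 2.7506148.
Sum = 6.3117968.
SE = √(6.3117968) = 2.5123.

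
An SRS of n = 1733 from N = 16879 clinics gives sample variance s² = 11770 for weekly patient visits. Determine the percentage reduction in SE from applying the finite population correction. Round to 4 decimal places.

5.2726

f = n/N = 1733/16879 = 0.10267196.
SE_no-fpc = √(s²/n) = 2.6060872; SE_fpc = √((1−f)s²/n) = 2.4686787.
Ratio = √(1−f) = 0.94727401. Reduction = 100·(1 − 0.94727401) = 5.2726%.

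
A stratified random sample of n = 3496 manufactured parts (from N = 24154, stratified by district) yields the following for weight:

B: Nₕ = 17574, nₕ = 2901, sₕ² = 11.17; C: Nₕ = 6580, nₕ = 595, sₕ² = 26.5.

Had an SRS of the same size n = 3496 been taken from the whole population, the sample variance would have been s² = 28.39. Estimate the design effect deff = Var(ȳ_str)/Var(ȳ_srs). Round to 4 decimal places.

Var(ȳ_str) = Σ Wₕ²(1−fₕ)sₕ²/nₕ with Wₕ = Nₕ/24154:
  B: (17574/24154)²·(1−2901/17574)·11.17/2901 = 0.0017018327
  C: (6580/24154)²·(1−595/6580)·26.5/595 = 0.0030063589
  → Var(ȳ_str) = 0.0047081916.
Var(ȳ_srs) = (1 − 3496/24154)·28.39/3496 = 0.0069453347.
deff = 0.0047081916 / 0.0069453347 = 0.6779.

0.6779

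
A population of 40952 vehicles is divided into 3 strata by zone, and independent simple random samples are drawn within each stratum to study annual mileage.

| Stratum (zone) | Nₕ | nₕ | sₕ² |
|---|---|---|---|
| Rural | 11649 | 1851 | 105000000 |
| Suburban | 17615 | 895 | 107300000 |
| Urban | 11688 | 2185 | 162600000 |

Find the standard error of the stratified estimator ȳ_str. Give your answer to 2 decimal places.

Var(ȳ_str) = Σₕ Wₕ²(1 − fₕ)sₕ²/nₕ with Wₕ = Nₕ/N, N = 40952.
Rural: Wₕ = 0.28445497; term = 0.28445497²·(1 − 0.15889776)·105000000/1851 = 3860.6349.
Suburban: Wₕ = 0.43013772; term = 0.43013772²·(1 − 0.05080897)·107300000/895 = 21054.521.
Urban: Wₕ = 0.28540731; term = 0.28540731²·(1 − 0.18694387)·162600000/2185 = 4928.5572.
Sum = 29843.713.
SE = √(29843.713) = 172.75.

172.75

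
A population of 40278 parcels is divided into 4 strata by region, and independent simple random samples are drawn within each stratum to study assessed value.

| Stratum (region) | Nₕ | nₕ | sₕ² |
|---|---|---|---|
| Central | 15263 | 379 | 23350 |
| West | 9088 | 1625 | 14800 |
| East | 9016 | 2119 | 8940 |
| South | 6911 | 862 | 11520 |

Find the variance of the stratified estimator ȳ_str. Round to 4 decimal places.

Var(ȳ_str) = Σₕ Wₕ²(1 − fₕ)sₕ²/nₕ with Wₕ = Nₕ/N, N = 40278.
Central: Wₕ = 0.37894136; term = 0.37894136²·(1 − 0.02483129)·23350/379 = 8.6272314.
West: Wₕ = 0.22563186; term = 0.22563186²·(1 − 0.17880722)·14800/1625 = 0.38076263.
East: Wₕ = 0.22384428; term = 0.22384428²·(1 − 0.23502662)·8940/2119 = 0.16171299.
South: Wₕ = 0.17158250; term = 0.17158250²·(1 − 0.12472869)·11520/862 = 0.34437681.
Sum = 9.5140838.

9.5141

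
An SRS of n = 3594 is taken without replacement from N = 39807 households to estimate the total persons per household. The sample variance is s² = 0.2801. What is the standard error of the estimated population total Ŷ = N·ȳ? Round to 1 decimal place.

Var(Ŷ) = N²·Var(ȳ) = N²·(1 − n/N)·s²/n.
f = 3594/39807 = 0.09028563; Var(ȳ) = 0.90971437·0.2801/3594 = 7.0898997 × 10^-5.
Var(Ŷ) = 39807² · (7.0898997 × 10^-5) = 112346.36.
SE(Ŷ) = √(112346.36) = 335.2.

335.2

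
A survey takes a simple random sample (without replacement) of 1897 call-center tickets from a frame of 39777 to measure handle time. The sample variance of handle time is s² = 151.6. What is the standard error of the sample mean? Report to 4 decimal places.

Under SRS without replacement, Var(ȳ) = (1 − f)·s²/n with f = n/N = 1897/39777 = 0.04769088.
Var(ȳ) = (1 − 0.04769088)·151.6/1897 = 0.95230912·0.079915656 = 0.076104409.
SE(ȳ) = √(0.076104409) = 0.2759.

0.2759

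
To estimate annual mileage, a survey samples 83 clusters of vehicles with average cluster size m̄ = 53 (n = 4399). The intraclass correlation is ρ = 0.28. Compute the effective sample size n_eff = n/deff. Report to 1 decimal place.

deff = 1 + (53 − 1)·0.28 = 1 + 14.56 = 15.56.
n_eff = 4399 / 15.56 = 282.7.

282.7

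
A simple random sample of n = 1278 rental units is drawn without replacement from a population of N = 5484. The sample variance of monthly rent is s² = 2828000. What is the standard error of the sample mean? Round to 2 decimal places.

Under SRS without replacement, Var(ȳ) = (1 − f)·s²/n with f = n/N = 1278/5484 = 0.23304158.
Var(ȳ) = (1 − 0.23304158)·2828000/1278 = 0.76695842·2212.8326 = 1697.1506.
SE(ȳ) = √(1697.1506) = 41.20.

41.20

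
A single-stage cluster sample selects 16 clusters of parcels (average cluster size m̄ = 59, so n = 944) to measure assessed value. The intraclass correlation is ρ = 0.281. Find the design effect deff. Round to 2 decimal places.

17.30

deff = 1 + (59 − 1)·0.281 = 1 + 16.298 = 17.298.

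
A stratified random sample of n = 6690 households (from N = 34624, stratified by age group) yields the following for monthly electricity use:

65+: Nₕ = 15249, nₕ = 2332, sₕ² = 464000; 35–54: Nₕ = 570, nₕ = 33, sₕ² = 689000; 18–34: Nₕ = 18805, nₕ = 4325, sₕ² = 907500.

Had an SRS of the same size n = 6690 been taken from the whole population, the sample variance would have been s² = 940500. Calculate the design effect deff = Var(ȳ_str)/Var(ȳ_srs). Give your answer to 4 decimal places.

0.7554

Var(ȳ_str) = Σ Wₕ²(1−fₕ)sₕ²/nₕ with Wₕ = Nₕ/34624:
  65+: (15249/34624)²·(1−2332/15249)·464000/2332 = 32.691736
  35–54: (570/34624)²·(1−33/570)·689000/33 = 5.3308927
  18–34: (18805/34624)²·(1−4325/18805)·907500/4325 = 47.659331
  → Var(ȳ_str) = 85.68196.
Var(ȳ_srs) = (1 − 6690/34624)·940500/6690 = 113.41972.
deff = 85.68196 / 113.41972 = 0.7554.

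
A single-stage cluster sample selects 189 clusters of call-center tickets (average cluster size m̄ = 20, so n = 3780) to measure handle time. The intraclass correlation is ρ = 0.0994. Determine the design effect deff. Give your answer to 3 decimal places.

deff = 1 + (20 − 1)·0.0994 = 1 + 1.8886 = 2.8886.

2.889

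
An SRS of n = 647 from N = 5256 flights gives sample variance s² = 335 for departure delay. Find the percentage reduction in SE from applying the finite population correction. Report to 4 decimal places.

6.3569

f = n/N = 647/5256 = 0.12309741.
SE_no-fpc = √(s²/n) = 0.71956538; SE_fpc = √((1−f)s²/n) = 0.67382317.
Ratio = √(1−f) = 0.93643077. Reduction = 100·(1 − 0.93643077) = 6.3569%.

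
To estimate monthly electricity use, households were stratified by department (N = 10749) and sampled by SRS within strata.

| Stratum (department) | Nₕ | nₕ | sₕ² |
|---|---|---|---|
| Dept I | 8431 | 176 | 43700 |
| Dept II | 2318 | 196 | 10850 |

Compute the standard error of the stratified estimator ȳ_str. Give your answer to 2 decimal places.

Var(ȳ_str) = Σₕ Wₕ²(1 − fₕ)sₕ²/nₕ with Wₕ = Nₕ/N, N = 10749.
Dept I: Wₕ = 0.78435203; term = 0.78435203²·(1 − 0.02087534)·43700/176 = 149.5646.
Dept II: Wₕ = 0.21564797; term = 0.21564797²·(1 − 0.08455565)·10850/196 = 2.3566569.
Sum = 151.92126.
SE = √(151.92126) = 12.33.

12.33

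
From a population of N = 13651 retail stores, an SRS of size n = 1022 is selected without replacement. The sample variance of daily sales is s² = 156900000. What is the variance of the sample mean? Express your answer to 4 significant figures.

Under SRS without replacement, Var(ȳ) = (1 − f)·s²/n with f = n/N = 1022/13651 = 0.07486631.
Var(ȳ) = (1 − 0.07486631)·156900000/1022 = 0.92513369·153522.5 = 142028.84.

142000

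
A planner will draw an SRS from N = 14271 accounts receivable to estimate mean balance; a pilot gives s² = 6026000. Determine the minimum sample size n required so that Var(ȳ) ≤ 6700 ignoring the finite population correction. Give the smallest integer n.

900

Without fpc, n₀ = s²/D = 6026000/6700 = 899.4030.
Rounding up, n = 900.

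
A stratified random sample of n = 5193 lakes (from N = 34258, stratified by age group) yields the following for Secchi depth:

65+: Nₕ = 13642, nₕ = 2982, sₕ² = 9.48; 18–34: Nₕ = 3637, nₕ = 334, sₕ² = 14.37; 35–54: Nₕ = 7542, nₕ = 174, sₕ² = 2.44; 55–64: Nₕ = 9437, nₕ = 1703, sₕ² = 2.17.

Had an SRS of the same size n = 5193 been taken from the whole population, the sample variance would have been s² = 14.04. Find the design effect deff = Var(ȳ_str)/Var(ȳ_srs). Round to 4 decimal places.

0.6877

Var(ȳ_str) = Σ Wₕ²(1−fₕ)sₕ²/nₕ with Wₕ = Nₕ/34258:
  65+: (13642/34258)²·(1−2982/13642)·9.48/2982 = 3.9392354 × 10^-4
  18–34: (3637/34258)²·(1−334/3637)·14.37/334 = 4.4039073 × 10^-4
  35–54: (7542/34258)²·(1−174/7542)·2.44/174 = 6.6397651 × 10^-4
  55–64: (9437/34258)²·(1−1703/9437)·2.17/1703 = 7.9242688 × 10^-5
  → Var(ȳ_str) = 0.0015775335.
Var(ȳ_srs) = (1 − 5193/34258)·14.04/5193 = 0.0022938082.
deff = 0.0015775335 / 0.0022938082 = 0.6877.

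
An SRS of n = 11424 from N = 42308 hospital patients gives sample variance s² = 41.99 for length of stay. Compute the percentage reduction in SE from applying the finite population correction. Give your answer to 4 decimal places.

f = n/N = 11424/42308 = 0.27001985.
SE_no-fpc = √(s²/n) = 0.060626688; SE_fpc = √((1−f)s²/n) = 0.05179876.
Ratio = √(1−f) = 0.85438876. Reduction = 100·(1 − 0.85438876) = 14.5611%.

14.5611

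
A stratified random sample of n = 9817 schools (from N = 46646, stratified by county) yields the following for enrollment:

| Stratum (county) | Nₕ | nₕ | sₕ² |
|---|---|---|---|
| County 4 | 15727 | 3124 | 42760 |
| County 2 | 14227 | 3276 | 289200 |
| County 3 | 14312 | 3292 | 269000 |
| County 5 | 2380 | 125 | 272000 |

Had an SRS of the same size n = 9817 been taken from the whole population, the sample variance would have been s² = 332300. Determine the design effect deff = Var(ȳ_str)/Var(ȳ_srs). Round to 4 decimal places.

Var(ȳ_str) = Σ Wₕ²(1−fₕ)sₕ²/nₕ with Wₕ = Nₕ/46646:
  County 4: (15727/46646)²·(1−3124/15727)·42760/3124 = 1.24686
  County 2: (14227/46646)²·(1−3276/14227)·289200/3276 = 6.3211004
  County 3: (14312/46646)²·(1−3292/14312)·269000/3292 = 5.9230522
  County 5: (2380/46646)²·(1−125/2380)·272000/125 = 5.3672717
  → Var(ȳ_str) = 18.858284.
Var(ȳ_srs) = (1 − 9817/46646)·332300/9817 = 26.725576.
deff = 18.858284 / 26.725576 = 0.7056.

0.7056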